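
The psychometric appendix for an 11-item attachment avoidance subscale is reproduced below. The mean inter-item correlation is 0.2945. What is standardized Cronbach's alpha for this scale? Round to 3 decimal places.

α = 0.821

Standardized α = k·r̄ / (1 + (k−1)·r̄) = 11 × 0.2945 / (1 + 10 × 0.2945)
  = 3.2395 / 3.9450 = 0.821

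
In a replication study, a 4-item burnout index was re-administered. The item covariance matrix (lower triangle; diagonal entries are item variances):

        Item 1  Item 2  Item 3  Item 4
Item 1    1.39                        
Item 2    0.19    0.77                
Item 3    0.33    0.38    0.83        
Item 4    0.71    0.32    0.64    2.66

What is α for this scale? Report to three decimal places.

Σσ²ᵢ = 1.39 + 0.77 + 0.83 + 2.66 = 5.65
Sum of the distinct covariances = 2.57
total variance = 5.65 + 2 × 2.57 = 10.79
α = (k/(k−1))·(1 − Σσ²ᵢ/total variance) = (4/3)·(1 − 5.65/10.79) = 0.635

α = 0.635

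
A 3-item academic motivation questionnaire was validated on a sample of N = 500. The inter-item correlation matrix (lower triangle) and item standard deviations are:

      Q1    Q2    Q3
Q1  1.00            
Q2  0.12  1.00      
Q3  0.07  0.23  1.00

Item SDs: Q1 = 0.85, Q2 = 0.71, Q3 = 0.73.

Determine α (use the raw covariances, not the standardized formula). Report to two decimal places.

α = 0.32

Σσ²ᵢ = 0.85² + 0.71² + 0.73² = 1.7595
Covariances σ_ij = r_ij · s_i · s_j:
  σ(Q1,Q2) = 0.12 × 0.85 × 0.71 = 0.0724
  σ(Q1,Q3) = 0.07 × 0.85 × 0.73 = 0.0434
  σ(Q2,Q3) = 0.23 × 0.71 × 0.73 = 0.1192
σ²_T = Σσ²ᵢ + 2·Σσ_ij = 1.7595 + 2 × 0.2350 = 2.2295
α = (3/2)·(1 − 1.7595/2.2295) = 0.32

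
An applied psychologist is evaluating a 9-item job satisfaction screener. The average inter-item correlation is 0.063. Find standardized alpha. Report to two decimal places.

α = 0.38

Standardized α = k·r̄ / (1 + (k−1)·r̄) = 9 × 0.063 / (1 + 8 × 0.063)
  = 0.5670 / 1.5040 = 0.38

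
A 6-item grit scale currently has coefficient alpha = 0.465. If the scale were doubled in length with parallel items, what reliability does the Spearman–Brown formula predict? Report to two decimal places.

predicted reliability = 0.63

Length factor m = 2
α' = m·α / (1 + (m−1)·α)
   = 2 × 0.465 / (1 + (2 − 1) × 0.465)
   = 0.9300 / 1.4650 = 0.63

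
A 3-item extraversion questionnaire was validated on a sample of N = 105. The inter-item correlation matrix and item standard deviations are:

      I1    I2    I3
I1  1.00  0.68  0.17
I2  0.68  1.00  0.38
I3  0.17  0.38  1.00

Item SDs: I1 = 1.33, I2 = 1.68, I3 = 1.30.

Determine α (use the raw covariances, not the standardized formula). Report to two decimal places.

α = 0.69

Σσ²ᵢ = 1.33² + 1.68² + 1.30² = 6.2813
Covariances σ_ij = r_ij · s_i · s_j:
  σ(I1,I2) = 0.68 × 1.33 × 1.68 = 1.5194
  σ(I1,I3) = 0.17 × 1.33 × 1.30 = 0.2939
  σ(I2,I3) = 0.38 × 1.68 × 1.30 = 0.8299
σ²_T = Σσ²ᵢ + 2·Σσ_ij = 6.2813 + 2 × 2.6432 = 11.5677
α = (3/2)·(1 − 6.2813/11.5677) = 0.69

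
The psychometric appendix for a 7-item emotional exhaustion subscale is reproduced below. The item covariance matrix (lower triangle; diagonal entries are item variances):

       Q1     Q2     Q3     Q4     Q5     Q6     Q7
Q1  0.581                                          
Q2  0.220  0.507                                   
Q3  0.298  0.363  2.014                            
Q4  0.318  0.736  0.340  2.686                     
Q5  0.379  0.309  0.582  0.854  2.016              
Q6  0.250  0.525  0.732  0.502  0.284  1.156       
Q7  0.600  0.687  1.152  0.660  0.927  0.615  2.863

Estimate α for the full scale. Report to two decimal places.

α = 0.77

Σσᵢ² = 0.581 + 0.507 + 2.014 + 2.686 + 2.016 + 1.156 + 2.863 = 11.823
Sum of the distinct covariances = 11.333
total variance = 11.823 + 2 × 11.333 = 34.489
α = (k/(k−1))·(1 − Σσᵢ²/total variance) = (7/6)·(1 − 11.823/34.489) = 0.77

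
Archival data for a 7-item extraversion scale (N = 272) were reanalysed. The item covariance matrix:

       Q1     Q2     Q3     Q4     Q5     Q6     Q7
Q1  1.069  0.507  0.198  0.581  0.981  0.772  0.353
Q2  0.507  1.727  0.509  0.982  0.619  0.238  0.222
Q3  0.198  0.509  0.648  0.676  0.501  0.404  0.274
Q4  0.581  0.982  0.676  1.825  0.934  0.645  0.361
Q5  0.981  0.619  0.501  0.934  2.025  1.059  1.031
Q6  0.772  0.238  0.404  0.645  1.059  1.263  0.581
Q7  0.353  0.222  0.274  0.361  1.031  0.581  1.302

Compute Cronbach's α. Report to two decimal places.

Cronbach's α = 0.84

ΣVar(i) = 1.069 + 1.727 + 0.648 + 1.825 + 2.025 + 1.263 + 1.302 = 9.859
Σ_{i<j} σ_ij = 12.428
Var(T) = 9.859 + 2 × 12.428 = 34.715
α = (k/(k−1))·(1 − ΣVar(i)/Var(T)) = (7/6)·(1 − 9.859/34.715) = 0.84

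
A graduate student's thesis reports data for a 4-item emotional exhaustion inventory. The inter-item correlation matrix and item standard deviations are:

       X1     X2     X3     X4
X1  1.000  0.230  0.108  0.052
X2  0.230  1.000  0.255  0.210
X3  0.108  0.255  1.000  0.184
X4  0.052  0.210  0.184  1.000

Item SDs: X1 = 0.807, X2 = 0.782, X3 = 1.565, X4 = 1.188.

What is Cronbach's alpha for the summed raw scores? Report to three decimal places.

Σσ²ᵢ = 0.807² + 0.782² + 1.565² + 1.188² = 5.1233
Covariances σ_ij = r_ij · s_i · s_j:
  σ(X1,X2) = 0.230 × 0.807 × 0.782 = 0.1451
  σ(X1,X3) = 0.108 × 0.807 × 1.565 = 0.1364
  σ(X1,X4) = 0.052 × 0.807 × 1.188 = 0.0499
  σ(X2,X3) = 0.255 × 0.782 × 1.565 = 0.3121
  σ(X2,X4) = 0.210 × 0.782 × 1.188 = 0.1951
  σ(X3,X4) = 0.184 × 1.565 × 1.188 = 0.3421
σ²_T = Σσ²ᵢ + 2·Σσ_ij = 5.1233 + 2 × 1.1807 = 7.4847
α = (4/3)·(1 − 5.1233/7.4847) = 0.421

Cronbach's alpha = 0.421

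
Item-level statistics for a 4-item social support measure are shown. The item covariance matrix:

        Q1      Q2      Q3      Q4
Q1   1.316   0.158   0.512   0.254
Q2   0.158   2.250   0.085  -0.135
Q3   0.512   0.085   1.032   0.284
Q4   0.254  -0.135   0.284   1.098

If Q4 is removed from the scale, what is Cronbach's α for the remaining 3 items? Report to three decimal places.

Remaining items: Q1, Q2, Q3 (k = 3).
Σσ²ᵢ = 1.316 + 2.250 + 1.032 = 4.598
σ²_total = 4.598 + 2 × 0.755 = 6.108
α (item deleted) = (3/2)·(1 − 4.598/6.108) = 0.371

α = 0.371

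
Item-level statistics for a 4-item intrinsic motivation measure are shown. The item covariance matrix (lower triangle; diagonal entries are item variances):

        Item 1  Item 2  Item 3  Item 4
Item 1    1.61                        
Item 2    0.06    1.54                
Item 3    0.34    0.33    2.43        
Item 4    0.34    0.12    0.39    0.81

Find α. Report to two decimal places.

α = 0.44

Σσᵢ² = 1.61 + 1.54 + 2.43 + 0.81 = 6.39
Σ_{i<j} σ_ij = 1.58
total variance = 6.39 + 2 × 1.58 = 9.55
α = (k/(k−1))·(1 − Σσᵢ²/total variance) = (4/3)·(1 − 6.39/9.55) = 0.44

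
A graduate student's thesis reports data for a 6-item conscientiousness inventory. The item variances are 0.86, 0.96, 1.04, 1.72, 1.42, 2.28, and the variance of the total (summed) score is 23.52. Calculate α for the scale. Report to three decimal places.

α = 0.778

Σσᵢ² = 0.86 + 0.96 + 1.04 + 1.72 + 1.42 + 2.28 = 8.28
α = (k/(k−1))·(1 − Σσᵢ²/total variance) = (6/5)·(1 − 8.28/23.52) = 0.778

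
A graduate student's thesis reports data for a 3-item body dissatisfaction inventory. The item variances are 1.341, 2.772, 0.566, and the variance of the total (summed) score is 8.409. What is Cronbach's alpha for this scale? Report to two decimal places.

ΣVar(i) = 1.341 + 2.772 + 0.566 = 4.679
α = (k/(k−1))·(1 − ΣVar(i)/σ²_total) = (3/2)·(1 − 4.679/8.409) = 0.67

α = 0.67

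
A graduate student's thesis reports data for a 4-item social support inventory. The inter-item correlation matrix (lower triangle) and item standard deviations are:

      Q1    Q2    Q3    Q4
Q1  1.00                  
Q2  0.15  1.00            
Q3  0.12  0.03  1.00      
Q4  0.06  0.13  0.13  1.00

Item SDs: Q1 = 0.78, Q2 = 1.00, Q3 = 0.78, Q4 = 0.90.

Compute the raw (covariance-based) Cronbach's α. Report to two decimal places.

Σσ²ᵢ = 0.78² + 1.00² + 0.78² + 0.90² = 3.0268
Covariances σ_ij = r_ij · s_i · s_j:
  σ(Q1,Q2) = 0.15 × 0.78 × 1.00 = 0.1170
  σ(Q1,Q3) = 0.12 × 0.78 × 0.78 = 0.0730
  σ(Q1,Q4) = 0.06 × 0.78 × 0.90 = 0.0421
  σ(Q2,Q3) = 0.03 × 1.00 × 0.78 = 0.0234
  σ(Q2,Q4) = 0.13 × 1.00 × 0.90 = 0.1170
  σ(Q3,Q4) = 0.13 × 0.78 × 0.90 = 0.0913
σ²_T = Σσ²ᵢ + 2·Σσ_ij = 3.0268 + 2 × 0.4638 = 3.9544
α = (4/3)·(1 − 3.0268/3.9544) = 0.31

Cronbach's α = 0.31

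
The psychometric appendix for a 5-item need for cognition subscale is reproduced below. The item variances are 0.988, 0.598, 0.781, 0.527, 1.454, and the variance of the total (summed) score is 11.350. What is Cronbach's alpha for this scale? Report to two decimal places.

Cronbach's alpha = 0.77

Σσ²ᵢ = 0.988 + 0.598 + 0.781 + 0.527 + 1.454 = 4.348
α = (k/(k−1))·(1 − Σσ²ᵢ/total variance) = (5/4)·(1 − 4.348/11.350) = 0.77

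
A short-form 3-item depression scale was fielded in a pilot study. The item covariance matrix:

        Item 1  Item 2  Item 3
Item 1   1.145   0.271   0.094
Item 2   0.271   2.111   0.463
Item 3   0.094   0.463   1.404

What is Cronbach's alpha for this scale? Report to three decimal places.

Σσᵢ² = 1.145 + 2.111 + 1.404 = 4.660
Sum of the distinct covariances = 0.828
σ²_T = 4.660 + 2 × 0.828 = 6.316
α = (k/(k−1))·(1 − Σσᵢ²/σ²_T) = (3/2)·(1 − 4.660/6.316) = 0.393

Cronbach's alpha = 0.393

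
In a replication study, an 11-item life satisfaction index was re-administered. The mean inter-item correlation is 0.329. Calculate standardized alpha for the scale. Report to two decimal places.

Standardized α = k·r̄ / (1 + (k−1)·r̄) = 11 × 0.329 / (1 + 10 × 0.329)
  = 3.6190 / 4.2900 = 0.84

α = 0.84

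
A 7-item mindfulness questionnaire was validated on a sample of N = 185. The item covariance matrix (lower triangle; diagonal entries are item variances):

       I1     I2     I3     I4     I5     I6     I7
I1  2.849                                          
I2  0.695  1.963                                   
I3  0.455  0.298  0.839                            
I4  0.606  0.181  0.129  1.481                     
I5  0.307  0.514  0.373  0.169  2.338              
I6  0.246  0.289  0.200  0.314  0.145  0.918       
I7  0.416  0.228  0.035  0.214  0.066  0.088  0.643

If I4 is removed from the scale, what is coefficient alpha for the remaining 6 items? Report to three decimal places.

Remaining items: I1, I2, I3, I5, I6, I7 (k = 6).
Σσᵢ² = 2.849 + 1.963 + 0.839 + 2.338 + 0.918 + 0.643 = 9.550
σ²_total = 9.550 + 2 × 4.355 = 18.260
α (item deleted) = (6/5)·(1 − 9.550/18.260) = 0.572

coefficient alpha = 0.572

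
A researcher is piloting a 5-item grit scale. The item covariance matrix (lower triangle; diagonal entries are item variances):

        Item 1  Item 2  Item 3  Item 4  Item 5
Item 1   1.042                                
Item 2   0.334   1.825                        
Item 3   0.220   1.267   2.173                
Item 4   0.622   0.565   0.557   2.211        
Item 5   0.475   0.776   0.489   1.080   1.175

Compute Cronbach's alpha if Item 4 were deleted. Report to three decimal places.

α = 0.712

Remaining items: Item 1, Item 2, Item 3, Item 5 (k = 4).
Σσᵢ² = 1.042 + 1.825 + 2.173 + 1.175 = 6.215
total variance = 6.215 + 2 × 3.561 = 13.337
α (item deleted) = (4/3)·(1 − 6.215/13.337) = 0.712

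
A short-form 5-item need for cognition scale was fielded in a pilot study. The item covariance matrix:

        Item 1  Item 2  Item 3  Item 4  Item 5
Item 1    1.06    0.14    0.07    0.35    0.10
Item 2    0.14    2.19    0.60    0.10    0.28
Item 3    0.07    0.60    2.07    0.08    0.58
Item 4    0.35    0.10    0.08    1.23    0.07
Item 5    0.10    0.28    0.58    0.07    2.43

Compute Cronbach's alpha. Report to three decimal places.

Cronbach's alpha = 0.432

ΣVar(i) = 1.06 + 2.19 + 2.07 + 1.23 + 2.43 = 8.98
Σ_{i<j} σ_ij = 2.37
total variance = 8.98 + 2 × 2.37 = 13.72
α = (k/(k−1))·(1 − ΣVar(i)/total variance) = (5/4)·(1 − 8.98/13.72) = 0.432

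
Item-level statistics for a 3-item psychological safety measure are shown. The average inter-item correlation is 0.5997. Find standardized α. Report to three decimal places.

standardized α = 0.818

Standardized α = k·r̄ / (1 + (k−1)·r̄) = 3 × 0.5997 / (1 + 2 × 0.5997)
  = 1.7991 / 2.1994 = 0.818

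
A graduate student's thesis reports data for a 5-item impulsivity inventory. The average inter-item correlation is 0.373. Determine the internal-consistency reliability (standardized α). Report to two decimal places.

α = 0.75

Standardized α = k·r̄ / (1 + (k−1)·r̄) = 5 × 0.373 / (1 + 4 × 0.373)
  = 1.8650 / 2.4920 = 0.75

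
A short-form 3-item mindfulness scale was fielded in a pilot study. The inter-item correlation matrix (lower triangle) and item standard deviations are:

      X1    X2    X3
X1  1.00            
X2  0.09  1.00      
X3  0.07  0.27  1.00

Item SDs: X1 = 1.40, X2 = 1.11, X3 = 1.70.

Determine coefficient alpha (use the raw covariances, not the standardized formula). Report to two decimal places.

α = 0.32

Σσ²ᵢ = 1.40² + 1.11² + 1.70² = 6.0821
Covariances σ_ij = r_ij · s_i · s_j:
  σ(X1,X2) = 0.09 × 1.40 × 1.11 = 0.1399
  σ(X1,X3) = 0.07 × 1.40 × 1.70 = 0.1666
  σ(X2,X3) = 0.27 × 1.11 × 1.70 = 0.5095
σ²_T = Σσ²ᵢ + 2·Σσ_ij = 6.0821 + 2 × 0.8160 = 7.7141
α = (3/2)·(1 − 6.0821/7.7141) = 0.32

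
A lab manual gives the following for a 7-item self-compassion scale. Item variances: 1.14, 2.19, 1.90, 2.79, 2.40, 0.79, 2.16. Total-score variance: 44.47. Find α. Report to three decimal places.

ΣVar(i) = 1.14 + 2.19 + 1.90 + 2.79 + 2.40 + 0.79 + 2.16 = 13.37
α = (k/(k−1))·(1 − ΣVar(i)/σ²_total) = (7/6)·(1 − 13.37/44.47) = 0.816

α = 0.816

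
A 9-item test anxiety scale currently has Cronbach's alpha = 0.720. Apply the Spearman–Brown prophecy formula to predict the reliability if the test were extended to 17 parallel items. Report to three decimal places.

predicted reliability = 0.829

Length factor m = 17/9 = 1.8889
α' = m·α / (1 + (m−1)·α)
   = 17/9 × 0.720 / (1 + (17/9 − 1) × 0.720)
   = 1.3600 / 1.6400 = 0.829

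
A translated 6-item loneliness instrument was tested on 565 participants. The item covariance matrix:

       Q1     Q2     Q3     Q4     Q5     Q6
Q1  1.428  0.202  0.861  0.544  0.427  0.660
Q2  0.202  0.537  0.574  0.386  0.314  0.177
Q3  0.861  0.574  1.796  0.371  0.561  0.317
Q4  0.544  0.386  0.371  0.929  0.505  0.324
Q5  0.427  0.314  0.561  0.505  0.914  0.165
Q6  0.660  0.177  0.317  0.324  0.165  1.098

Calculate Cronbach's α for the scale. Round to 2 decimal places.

α = 0.79

Σσ²ᵢ = 1.428 + 0.537 + 1.796 + 0.929 + 0.914 + 1.098 = 6.702
Sum of off-diagonal covariances = 6.388
σ²_T = 6.702 + 2 × 6.388 = 19.478
α = (k/(k−1))·(1 − Σσ²ᵢ/σ²_T) = (6/5)·(1 − 6.702/19.478) = 0.79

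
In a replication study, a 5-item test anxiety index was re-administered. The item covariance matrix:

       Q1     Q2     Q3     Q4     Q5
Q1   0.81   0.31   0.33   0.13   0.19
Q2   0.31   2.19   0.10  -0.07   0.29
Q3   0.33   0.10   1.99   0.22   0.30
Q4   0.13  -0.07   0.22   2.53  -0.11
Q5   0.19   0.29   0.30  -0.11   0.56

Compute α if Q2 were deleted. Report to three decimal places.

Remaining items: Q1, Q3, Q4, Q5 (k = 4).
ΣVar(i) = 0.81 + 1.99 + 2.53 + 0.56 = 5.89
Var(T) = 5.89 + 2 × 1.06 = 8.01
α (item deleted) = (4/3)·(1 − 5.89/8.01) = 0.353

α = 0.353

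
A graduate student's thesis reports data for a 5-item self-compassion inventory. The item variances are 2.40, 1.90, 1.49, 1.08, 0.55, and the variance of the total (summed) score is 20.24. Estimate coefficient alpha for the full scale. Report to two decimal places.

Σσ²ᵢ = 2.40 + 1.90 + 1.49 + 1.08 + 0.55 = 7.42
α = (k/(k−1))·(1 − Σσ²ᵢ/σ²_total) = (5/4)·(1 − 7.42/20.24) = 0.79

α = 0.79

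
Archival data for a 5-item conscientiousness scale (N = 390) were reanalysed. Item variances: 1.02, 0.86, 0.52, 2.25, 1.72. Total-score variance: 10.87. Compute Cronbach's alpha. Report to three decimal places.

Cronbach's alpha = 0.517

Σσᵢ² = 1.02 + 0.86 + 0.52 + 2.25 + 1.72 = 6.37
α = (k/(k−1))·(1 − Σσᵢ²/σ²_total) = (5/4)·(1 − 6.37/10.87) = 0.517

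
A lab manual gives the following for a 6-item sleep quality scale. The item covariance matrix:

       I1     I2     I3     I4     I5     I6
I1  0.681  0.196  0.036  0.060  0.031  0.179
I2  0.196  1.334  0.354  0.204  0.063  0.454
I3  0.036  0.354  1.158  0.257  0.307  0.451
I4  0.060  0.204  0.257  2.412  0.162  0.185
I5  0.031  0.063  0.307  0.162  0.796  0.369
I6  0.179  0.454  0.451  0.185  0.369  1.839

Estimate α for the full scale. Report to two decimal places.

α = 0.54

Σσᵢ² = 0.681 + 1.334 + 1.158 + 2.412 + 0.796 + 1.839 = 8.220
Sum of off-diagonal covariances = 3.308
σ²_total = 8.220 + 2 × 3.308 = 14.836
α = (k/(k−1))·(1 − Σσᵢ²/σ²_total) = (6/5)·(1 − 8.220/14.836) = 0.54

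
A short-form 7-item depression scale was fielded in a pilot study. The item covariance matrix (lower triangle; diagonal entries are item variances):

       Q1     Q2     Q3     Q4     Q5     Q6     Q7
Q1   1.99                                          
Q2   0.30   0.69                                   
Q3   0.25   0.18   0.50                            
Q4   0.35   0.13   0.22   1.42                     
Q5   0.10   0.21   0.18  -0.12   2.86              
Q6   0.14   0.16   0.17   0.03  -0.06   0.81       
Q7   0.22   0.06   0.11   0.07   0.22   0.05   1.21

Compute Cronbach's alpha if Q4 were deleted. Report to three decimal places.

Cronbach's alpha = 0.435

Remaining items: Q1, Q2, Q3, Q5, Q6, Q7 (k = 6).
sum of item variances = 1.99 + 0.69 + 0.50 + 2.86 + 0.81 + 1.21 = 8.06
total variance = 8.06 + 2 × 2.29 = 12.64
α (item deleted) = (6/5)·(1 − 8.06/12.64) = 0.435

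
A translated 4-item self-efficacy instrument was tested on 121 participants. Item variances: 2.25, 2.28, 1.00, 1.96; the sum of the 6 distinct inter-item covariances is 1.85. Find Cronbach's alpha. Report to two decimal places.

ΣVar(i) = 2.25 + 2.28 + 1.00 + 1.96 = 7.49
Sum of distinct covariances = 1.85
Var(T) = ΣVar(i) + 2·Σcov = 7.49 + 2 × 1.85 = 11.19
α = (4/3)·(1 − 7.49/11.19) = 0.44

α = 0.44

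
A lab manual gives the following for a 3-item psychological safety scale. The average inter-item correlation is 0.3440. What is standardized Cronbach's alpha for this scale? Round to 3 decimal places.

standardized Cronbach's alpha = 0.611

Standardized α = k·r̄ / (1 + (k−1)·r̄) = 3 × 0.3440 / (1 + 2 × 0.3440)
  = 1.0320 / 1.6880 = 0.611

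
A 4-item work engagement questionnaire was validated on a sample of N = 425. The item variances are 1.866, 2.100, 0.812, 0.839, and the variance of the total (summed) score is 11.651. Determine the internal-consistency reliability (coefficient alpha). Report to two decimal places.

sum of item variances = 1.866 + 2.100 + 0.812 + 0.839 = 5.617
α = (k/(k−1))·(1 − sum of item variances/σ²_T) = (4/3)·(1 − 5.617/11.651) = 0.69

α = 0.69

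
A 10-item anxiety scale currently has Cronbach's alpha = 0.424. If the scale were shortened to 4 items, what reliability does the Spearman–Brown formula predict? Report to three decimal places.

predicted reliability = 0.227

Length factor m = 4/10 = 0.4000
α' = m·α / (1 − (1−m)·α)
   = 4/10 × 0.424 / (1 − (1 − 4/10) × 0.424)
   = 0.1696 / 0.7456 = 0.227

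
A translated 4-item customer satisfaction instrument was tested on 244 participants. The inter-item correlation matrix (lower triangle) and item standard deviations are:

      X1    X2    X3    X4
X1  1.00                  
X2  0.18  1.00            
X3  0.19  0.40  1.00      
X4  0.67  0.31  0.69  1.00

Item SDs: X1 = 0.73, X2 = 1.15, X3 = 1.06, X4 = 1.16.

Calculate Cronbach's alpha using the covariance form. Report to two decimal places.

Σσ²ᵢ = 0.73² + 1.15² + 1.06² + 1.16² = 4.3246
Covariances σ_ij = r_ij · s_i · s_j:
  σ(X1,X2) = 0.18 × 0.73 × 1.15 = 0.1511
  σ(X1,X3) = 0.19 × 0.73 × 1.06 = 0.1470
  σ(X1,X4) = 0.67 × 0.73 × 1.16 = 0.5674
  σ(X2,X3) = 0.40 × 1.15 × 1.06 = 0.4876
  σ(X2,X4) = 0.31 × 1.15 × 1.16 = 0.4135
  σ(X3,X4) = 0.69 × 1.06 × 1.16 = 0.8484
σ²_T = Σσ²ᵢ + 2·Σσ_ij = 4.3246 + 2 × 2.6150 = 9.5546
α = (4/3)·(1 − 4.3246/9.5546) = 0.73

Cronbach's alpha = 0.73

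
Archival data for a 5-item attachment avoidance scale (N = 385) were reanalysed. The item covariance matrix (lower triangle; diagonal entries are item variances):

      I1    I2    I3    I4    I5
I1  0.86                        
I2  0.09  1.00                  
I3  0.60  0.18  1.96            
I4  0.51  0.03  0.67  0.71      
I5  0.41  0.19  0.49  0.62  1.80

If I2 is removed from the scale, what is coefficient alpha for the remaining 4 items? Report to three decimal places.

Remaining items: I1, I3, I4, I5 (k = 4).
Σσᵢ² = 0.86 + 1.96 + 0.71 + 1.80 = 5.33
σ²_total = 5.33 + 2 × 3.30 = 11.93
α (item deleted) = (4/3)·(1 − 5.33/11.93) = 0.738

coefficient alpha = 0.738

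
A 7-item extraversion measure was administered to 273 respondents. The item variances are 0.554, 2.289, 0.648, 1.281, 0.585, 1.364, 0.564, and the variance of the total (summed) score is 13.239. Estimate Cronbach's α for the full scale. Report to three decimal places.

Σσ²ᵢ = 0.554 + 2.289 + 0.648 + 1.281 + 0.585 + 1.364 + 0.564 = 7.285
α = (k/(k−1))·(1 − Σσ²ᵢ/σ²_T) = (7/6)·(1 − 7.285/13.239) = 0.525

α = 0.525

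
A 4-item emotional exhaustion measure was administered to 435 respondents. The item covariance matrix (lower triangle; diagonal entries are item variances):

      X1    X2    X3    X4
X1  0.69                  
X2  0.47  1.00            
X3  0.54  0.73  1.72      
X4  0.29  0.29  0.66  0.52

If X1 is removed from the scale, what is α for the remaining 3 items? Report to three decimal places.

α = 0.764

Remaining items: X2, X3, X4 (k = 3).
Σσᵢ² = 1.00 + 1.72 + 0.52 = 3.24
total variance = 3.24 + 2 × 1.68 = 6.60
α (item deleted) = (3/2)·(1 − 3.24/6.60) = 0.764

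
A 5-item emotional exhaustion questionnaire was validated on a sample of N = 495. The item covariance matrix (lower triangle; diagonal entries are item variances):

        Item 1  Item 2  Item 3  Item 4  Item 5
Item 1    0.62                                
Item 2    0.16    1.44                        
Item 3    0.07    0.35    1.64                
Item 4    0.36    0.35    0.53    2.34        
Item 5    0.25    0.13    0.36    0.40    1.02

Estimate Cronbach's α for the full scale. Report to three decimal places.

Σσ²ᵢ = 0.62 + 1.44 + 1.64 + 2.34 + 1.02 = 7.06
Sum of off-diagonal covariances = 2.96
σ²_total = 7.06 + 2 × 2.96 = 12.98
α = (k/(k−1))·(1 − Σσ²ᵢ/σ²_total) = (5/4)·(1 − 7.06/12.98) = 0.570

Cronbach's α = 0.570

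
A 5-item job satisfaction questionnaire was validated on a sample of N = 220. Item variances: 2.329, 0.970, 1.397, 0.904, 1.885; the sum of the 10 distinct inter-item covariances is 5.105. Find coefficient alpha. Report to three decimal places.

Σσᵢ² = 2.329 + 0.970 + 1.397 + 0.904 + 1.885 = 7.485
Sum of distinct covariances = 5.105
Var(T) = Σσᵢ² + 2·Σcov = 7.485 + 2 × 5.105 = 17.695
α = (5/4)·(1 − 7.485/17.695) = 0.721

coefficient alpha = 0.721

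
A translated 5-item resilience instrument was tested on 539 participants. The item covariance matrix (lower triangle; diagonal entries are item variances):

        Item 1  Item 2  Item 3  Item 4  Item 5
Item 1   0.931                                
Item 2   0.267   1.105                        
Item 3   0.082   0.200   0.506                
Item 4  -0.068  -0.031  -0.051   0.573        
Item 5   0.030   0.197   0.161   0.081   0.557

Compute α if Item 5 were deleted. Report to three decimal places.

α = 0.272

Remaining items: Item 1, Item 2, Item 3, Item 4 (k = 4).
ΣVar(i) = 0.931 + 1.105 + 0.506 + 0.573 = 3.115
σ²_total = 3.115 + 2 × 0.399 = 3.913
α (item deleted) = (4/3)·(1 − 3.115/3.913) = 0.272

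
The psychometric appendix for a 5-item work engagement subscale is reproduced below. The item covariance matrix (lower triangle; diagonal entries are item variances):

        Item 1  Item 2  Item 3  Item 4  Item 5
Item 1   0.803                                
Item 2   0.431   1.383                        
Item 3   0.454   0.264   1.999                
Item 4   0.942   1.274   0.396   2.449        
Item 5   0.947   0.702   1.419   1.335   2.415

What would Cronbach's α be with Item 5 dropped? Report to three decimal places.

Remaining items: Item 1, Item 2, Item 3, Item 4 (k = 4).
Σσᵢ² = 0.803 + 1.383 + 1.999 + 2.449 = 6.634
total variance = 6.634 + 2 × 3.761 = 14.156
α (item deleted) = (4/3)·(1 − 6.634/14.156) = 0.708

α = 0.708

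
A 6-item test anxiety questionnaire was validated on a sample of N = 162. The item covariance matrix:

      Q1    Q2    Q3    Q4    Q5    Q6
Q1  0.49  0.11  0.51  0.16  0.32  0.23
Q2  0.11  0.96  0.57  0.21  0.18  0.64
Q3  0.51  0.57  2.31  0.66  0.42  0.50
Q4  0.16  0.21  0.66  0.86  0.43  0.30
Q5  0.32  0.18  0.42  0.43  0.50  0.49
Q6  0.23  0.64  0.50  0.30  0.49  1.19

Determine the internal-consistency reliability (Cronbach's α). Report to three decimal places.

α = 0.774

ΣVar(i) = 0.49 + 0.96 + 2.31 + 0.86 + 0.50 + 1.19 = 6.31
Sum of off-diagonal covariances = 5.73
σ²_T = 6.31 + 2 × 5.73 = 17.77
α = (k/(k−1))·(1 − ΣVar(i)/σ²_T) = (6/5)·(1 − 6.31/17.77) = 0.774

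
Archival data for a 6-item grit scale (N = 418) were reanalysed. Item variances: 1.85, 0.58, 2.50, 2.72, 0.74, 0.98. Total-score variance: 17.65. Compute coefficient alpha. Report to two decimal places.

Σσ²ᵢ = 1.85 + 0.58 + 2.50 + 2.72 + 0.74 + 0.98 = 9.37
α = (k/(k−1))·(1 − Σσ²ᵢ/σ²_total) = (6/5)·(1 − 9.37/17.65) = 0.56

coefficient alpha = 0.56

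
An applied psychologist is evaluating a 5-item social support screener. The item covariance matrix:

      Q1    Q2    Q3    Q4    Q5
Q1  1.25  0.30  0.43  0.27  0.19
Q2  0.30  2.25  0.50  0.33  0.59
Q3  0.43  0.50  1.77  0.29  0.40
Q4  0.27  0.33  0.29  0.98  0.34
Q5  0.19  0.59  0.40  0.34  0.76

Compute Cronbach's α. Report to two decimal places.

sum of item variances = 1.25 + 2.25 + 1.77 + 0.98 + 0.76 = 7.01
Sum of off-diagonal covariances = 3.64
total variance = 7.01 + 2 × 3.64 = 14.29
α = (k/(k−1))·(1 − sum of item variances/total variance) = (5/4)·(1 − 7.01/14.29) = 0.64

Cronbach's α = 0.64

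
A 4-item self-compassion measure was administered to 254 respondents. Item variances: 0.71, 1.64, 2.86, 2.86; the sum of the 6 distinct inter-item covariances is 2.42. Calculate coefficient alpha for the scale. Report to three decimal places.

α = 0.500

ΣVar(i) = 0.71 + 1.64 + 2.86 + 2.86 = 8.07
Sum of distinct covariances = 2.42
total variance = ΣVar(i) + 2·Σcov = 8.07 + 2 × 2.42 = 12.91
α = (4/3)·(1 − 8.07/12.91) = 0.500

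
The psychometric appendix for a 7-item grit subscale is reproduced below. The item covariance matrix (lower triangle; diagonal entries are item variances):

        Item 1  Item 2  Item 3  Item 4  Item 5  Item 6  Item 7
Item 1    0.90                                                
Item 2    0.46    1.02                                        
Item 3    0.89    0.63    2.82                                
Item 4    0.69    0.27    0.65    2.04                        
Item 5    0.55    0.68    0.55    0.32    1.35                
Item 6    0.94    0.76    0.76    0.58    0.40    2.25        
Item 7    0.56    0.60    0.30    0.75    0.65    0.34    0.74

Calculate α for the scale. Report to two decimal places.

α = 0.80

Σσᵢ² = 0.90 + 1.02 + 2.82 + 2.04 + 1.35 + 2.25 + 0.74 = 11.12
Σ_{i<j} σ_ij = 12.33
Var(T) = 11.12 + 2 × 12.33 = 35.78
α = (k/(k−1))·(1 − Σσᵢ²/Var(T)) = (7/6)·(1 − 11.12/35.78) = 0.80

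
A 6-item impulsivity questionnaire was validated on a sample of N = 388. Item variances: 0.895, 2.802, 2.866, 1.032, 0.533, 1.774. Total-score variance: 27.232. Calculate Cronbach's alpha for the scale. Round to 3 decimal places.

α = 0.764

Σσᵢ² = 0.895 + 2.802 + 2.866 + 1.032 + 0.533 + 1.774 = 9.902
α = (k/(k−1))·(1 − Σσᵢ²/σ²_T) = (6/5)·(1 − 9.902/27.232) = 0.764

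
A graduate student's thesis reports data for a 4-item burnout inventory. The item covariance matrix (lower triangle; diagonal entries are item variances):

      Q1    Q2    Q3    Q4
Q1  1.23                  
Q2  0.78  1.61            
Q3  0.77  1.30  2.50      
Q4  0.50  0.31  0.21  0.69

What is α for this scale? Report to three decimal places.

α = 0.749

Σσ²ᵢ = 1.23 + 1.61 + 2.50 + 0.69 = 6.03
Σ_{i<j} σ_ij = 3.87
Var(T) = 6.03 + 2 × 3.87 = 13.77
α = (k/(k−1))·(1 − Σσ²ᵢ/Var(T)) = (4/3)·(1 − 6.03/13.77) = 0.749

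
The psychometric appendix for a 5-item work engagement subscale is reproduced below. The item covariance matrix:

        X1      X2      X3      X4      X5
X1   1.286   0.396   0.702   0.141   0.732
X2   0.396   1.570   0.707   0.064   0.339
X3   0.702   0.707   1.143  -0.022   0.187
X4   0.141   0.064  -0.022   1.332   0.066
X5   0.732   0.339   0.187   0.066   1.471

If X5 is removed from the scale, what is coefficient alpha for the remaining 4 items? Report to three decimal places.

coefficient alpha = 0.570

Remaining items: X1, X2, X3, X4 (k = 4).
Σσ²ᵢ = 1.286 + 1.570 + 1.143 + 1.332 = 5.331
σ²_T = 5.331 + 2 × 1.988 = 9.307
α (item deleted) = (4/3)·(1 − 5.331/9.307) = 0.570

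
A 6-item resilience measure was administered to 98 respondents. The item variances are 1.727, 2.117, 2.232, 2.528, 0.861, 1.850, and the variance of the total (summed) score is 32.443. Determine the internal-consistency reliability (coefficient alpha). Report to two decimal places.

ΣVar(i) = 1.727 + 2.117 + 2.232 + 2.528 + 0.861 + 1.850 = 11.315
α = (k/(k−1))·(1 − ΣVar(i)/total variance) = (6/5)·(1 − 11.315/32.443) = 0.78

coefficient alpha = 0.78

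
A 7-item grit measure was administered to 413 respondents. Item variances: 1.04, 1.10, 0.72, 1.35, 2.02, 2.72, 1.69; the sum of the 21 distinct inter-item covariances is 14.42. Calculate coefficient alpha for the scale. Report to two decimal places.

α = 0.85

Σσᵢ² = 1.04 + 1.10 + 0.72 + 1.35 + 2.02 + 2.72 + 1.69 = 10.64
Sum of distinct covariances = 14.42
total variance = Σσᵢ² + 2·Σcov = 10.64 + 2 × 14.42 = 39.48
α = (7/6)·(1 − 10.64/39.48) = 0.85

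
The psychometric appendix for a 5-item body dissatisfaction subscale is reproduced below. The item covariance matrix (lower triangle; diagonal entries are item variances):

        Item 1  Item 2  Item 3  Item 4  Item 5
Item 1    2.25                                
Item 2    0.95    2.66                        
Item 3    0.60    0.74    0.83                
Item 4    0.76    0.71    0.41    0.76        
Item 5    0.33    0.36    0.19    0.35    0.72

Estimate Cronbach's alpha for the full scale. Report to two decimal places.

ΣVar(i) = 2.25 + 2.66 + 0.83 + 0.76 + 0.72 = 7.22
Sum of off-diagonal covariances = 5.40
σ²_total = 7.22 + 2 × 5.40 = 18.02
α = (k/(k−1))·(1 − ΣVar(i)/σ²_total) = (5/4)·(1 − 7.22/18.02) = 0.75

Cronbach's alpha = 0.75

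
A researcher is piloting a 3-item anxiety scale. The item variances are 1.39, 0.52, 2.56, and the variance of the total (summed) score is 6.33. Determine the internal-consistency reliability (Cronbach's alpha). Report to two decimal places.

α = 0.44

sum of item variances = 1.39 + 0.52 + 2.56 = 4.47
α = (k/(k−1))·(1 − sum of item variances/total variance) = (3/2)·(1 − 4.47/6.33) = 0.44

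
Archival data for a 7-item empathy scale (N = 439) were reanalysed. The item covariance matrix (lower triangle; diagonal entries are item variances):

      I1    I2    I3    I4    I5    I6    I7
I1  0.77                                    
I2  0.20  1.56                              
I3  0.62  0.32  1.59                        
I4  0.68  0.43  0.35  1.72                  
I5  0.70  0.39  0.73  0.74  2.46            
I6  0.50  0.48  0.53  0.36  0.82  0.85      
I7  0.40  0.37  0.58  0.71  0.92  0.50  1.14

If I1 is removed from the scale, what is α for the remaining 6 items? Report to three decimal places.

Remaining items: I2, I3, I4, I5, I6, I7 (k = 6).
Σσᵢ² = 1.56 + 1.59 + 1.72 + 2.46 + 0.85 + 1.14 = 9.32
σ²_T = 9.32 + 2 × 8.23 = 25.78
α (item deleted) = (6/5)·(1 − 9.32/25.78) = 0.766

α = 0.766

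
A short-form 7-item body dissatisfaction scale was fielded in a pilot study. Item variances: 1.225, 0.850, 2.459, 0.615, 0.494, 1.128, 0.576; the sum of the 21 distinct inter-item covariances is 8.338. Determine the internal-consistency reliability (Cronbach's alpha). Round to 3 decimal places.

ΣVar(i) = 1.225 + 0.850 + 2.459 + 0.615 + 0.494 + 1.128 + 0.576 = 7.347
Sum of distinct covariances = 8.338
σ²_T = ΣVar(i) + 2·Σcov = 7.347 + 2 × 8.338 = 24.023
α = (7/6)·(1 − 7.347/24.023) = 0.810

Cronbach's alpha = 0.810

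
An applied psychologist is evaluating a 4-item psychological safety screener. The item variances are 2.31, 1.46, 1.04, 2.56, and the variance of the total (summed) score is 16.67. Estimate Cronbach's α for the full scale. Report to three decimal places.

ΣVar(i) = 2.31 + 1.46 + 1.04 + 2.56 = 7.37
α = (k/(k−1))·(1 − ΣVar(i)/σ²_total) = (4/3)·(1 − 7.37/16.67) = 0.744

α = 0.744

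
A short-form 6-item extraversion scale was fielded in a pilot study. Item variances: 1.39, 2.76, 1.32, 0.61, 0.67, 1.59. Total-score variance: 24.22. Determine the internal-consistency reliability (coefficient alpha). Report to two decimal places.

α = 0.79

Σσ²ᵢ = 1.39 + 2.76 + 1.32 + 0.61 + 0.67 + 1.59 = 8.34
α = (k/(k−1))·(1 − Σσ²ᵢ/Var(T)) = (6/5)·(1 − 8.34/24.22) = 0.79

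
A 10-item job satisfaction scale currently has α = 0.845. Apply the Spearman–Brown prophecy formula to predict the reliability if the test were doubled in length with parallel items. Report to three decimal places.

predicted reliability = 0.916

Length factor m = 2
α' = m·α / (1 + (m−1)·α)
   = 2 × 0.845 / (1 + (2 − 1) × 0.845)
   = 1.6900 / 1.8450 = 0.916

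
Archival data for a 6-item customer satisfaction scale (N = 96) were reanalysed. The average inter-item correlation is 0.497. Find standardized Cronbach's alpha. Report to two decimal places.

Standardized α = k·r̄ / (1 + (k−1)·r̄) = 6 × 0.497 / (1 + 5 × 0.497)
  = 2.9820 / 3.4850 = 0.86

α = 0.86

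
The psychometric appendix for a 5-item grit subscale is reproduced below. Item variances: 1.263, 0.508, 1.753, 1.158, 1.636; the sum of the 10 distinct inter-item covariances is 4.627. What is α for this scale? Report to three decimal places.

Σσᵢ² = 1.263 + 0.508 + 1.753 + 1.158 + 1.636 = 6.318
Sum of distinct covariances = 4.627
σ²_T = Σσᵢ² + 2·Σcov = 6.318 + 2 × 4.627 = 15.572
α = (5/4)·(1 − 6.318/15.572) = 0.743

α = 0.743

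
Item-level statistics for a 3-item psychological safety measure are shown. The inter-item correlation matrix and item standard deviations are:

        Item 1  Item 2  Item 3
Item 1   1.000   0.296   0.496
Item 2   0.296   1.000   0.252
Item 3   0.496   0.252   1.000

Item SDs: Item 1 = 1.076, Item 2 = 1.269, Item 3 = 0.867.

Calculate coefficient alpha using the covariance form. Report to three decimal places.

Σσ²ᵢ = 1.076² + 1.269² + 0.867² = 3.5198
Covariances σ_ij = r_ij · s_i · s_j:
  σ(Item 1,Item 2) = 0.296 × 1.076 × 1.269 = 0.4042
  σ(Item 1,Item 3) = 0.496 × 1.076 × 0.867 = 0.4627
  σ(Item 2,Item 3) = 0.252 × 1.269 × 0.867 = 0.2773
σ²_T = Σσ²ᵢ + 2·Σσ_ij = 3.5198 + 2 × 1.1442 = 5.8082
α = (3/2)·(1 − 3.5198/5.8082) = 0.591

coefficient alpha = 0.591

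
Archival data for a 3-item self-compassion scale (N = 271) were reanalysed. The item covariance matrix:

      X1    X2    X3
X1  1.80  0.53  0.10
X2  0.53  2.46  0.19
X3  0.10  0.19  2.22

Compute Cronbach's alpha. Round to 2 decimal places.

sum of item variances = 1.80 + 2.46 + 2.22 = 6.48
Sum of the distinct covariances = 0.82
σ²_total = 6.48 + 2 × 0.82 = 8.12
α = (k/(k−1))·(1 − sum of item variances/σ²_total) = (3/2)·(1 − 6.48/8.12) = 0.30

Cronbach's alpha = 0.30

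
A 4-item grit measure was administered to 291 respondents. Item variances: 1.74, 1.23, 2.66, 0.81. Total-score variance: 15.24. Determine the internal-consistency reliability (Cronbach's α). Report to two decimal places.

Cronbach's α = 0.77

ΣVar(i) = 1.74 + 1.23 + 2.66 + 0.81 = 6.44
α = (k/(k−1))·(1 − ΣVar(i)/total variance) = (4/3)·(1 − 6.44/15.24) = 0.77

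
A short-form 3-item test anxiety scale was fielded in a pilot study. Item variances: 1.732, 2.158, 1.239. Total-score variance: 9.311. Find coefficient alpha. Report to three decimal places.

Σσᵢ² = 1.732 + 2.158 + 1.239 = 5.129
α = (k/(k−1))·(1 − Σσᵢ²/Var(T)) = (3/2)·(1 − 5.129/9.311) = 0.674

α = 0.674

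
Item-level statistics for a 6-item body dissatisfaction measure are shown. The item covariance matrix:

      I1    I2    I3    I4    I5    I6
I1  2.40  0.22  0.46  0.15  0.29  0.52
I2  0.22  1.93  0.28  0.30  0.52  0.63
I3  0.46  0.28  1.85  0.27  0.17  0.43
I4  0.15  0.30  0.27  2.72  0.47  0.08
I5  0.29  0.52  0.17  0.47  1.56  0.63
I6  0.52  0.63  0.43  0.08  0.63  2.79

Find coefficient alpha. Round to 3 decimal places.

Σσᵢ² = 2.40 + 1.93 + 1.85 + 2.72 + 1.56 + 2.79 = 13.25
Σ_{i<j} σ_ij = 5.42
σ²_T = 13.25 + 2 × 5.42 = 24.09
α = (k/(k−1))·(1 − Σσᵢ²/σ²_T) = (6/5)·(1 − 13.25/24.09) = 0.540

α = 0.540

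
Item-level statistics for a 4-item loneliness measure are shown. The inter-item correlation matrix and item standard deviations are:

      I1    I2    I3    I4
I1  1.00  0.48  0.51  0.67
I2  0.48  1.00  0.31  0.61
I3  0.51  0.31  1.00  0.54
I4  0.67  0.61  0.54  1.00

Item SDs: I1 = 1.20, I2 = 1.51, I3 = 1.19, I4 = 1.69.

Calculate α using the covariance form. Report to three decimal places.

Σσ²ᵢ = 1.20² + 1.51² + 1.19² + 1.69² = 7.9923
Covariances σ_ij = r_ij · s_i · s_j:
  σ(I1,I2) = 0.48 × 1.20 × 1.51 = 0.8698
  σ(I1,I3) = 0.51 × 1.20 × 1.19 = 0.7283
  σ(I1,I4) = 0.67 × 1.20 × 1.69 = 1.3588
  σ(I2,I3) = 0.31 × 1.51 × 1.19 = 0.5570
  σ(I2,I4) = 0.61 × 1.51 × 1.69 = 1.5567
  σ(I3,I4) = 0.54 × 1.19 × 1.69 = 1.0860
σ²_T = Σσ²ᵢ + 2·Σσ_ij = 7.9923 + 2 × 6.1566 = 20.3055
α = (4/3)·(1 − 7.9923/20.3055) = 0.809

α = 0.809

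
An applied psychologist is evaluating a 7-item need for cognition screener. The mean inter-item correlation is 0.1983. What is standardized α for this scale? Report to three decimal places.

standardized α = 0.634

Standardized α = k·r̄ / (1 + (k−1)·r̄) = 7 × 0.1983 / (1 + 6 × 0.1983)
  = 1.3881 / 2.1898 = 0.634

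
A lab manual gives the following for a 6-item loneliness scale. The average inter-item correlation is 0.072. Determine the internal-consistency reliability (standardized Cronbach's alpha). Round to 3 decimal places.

standardized Cronbach's alpha = 0.318

Standardized α = k·r̄ / (1 + (k−1)·r̄) = 6 × 0.072 / (1 + 5 × 0.072)
  = 0.4320 / 1.3600 = 0.318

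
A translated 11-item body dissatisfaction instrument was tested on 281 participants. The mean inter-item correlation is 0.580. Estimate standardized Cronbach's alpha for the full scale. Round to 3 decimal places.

standardized Cronbach's alpha = 0.938

Standardized α = k·r̄ / (1 + (k−1)·r̄) = 11 × 0.580 / (1 + 10 × 0.580)
  = 6.3800 / 6.8000 = 0.938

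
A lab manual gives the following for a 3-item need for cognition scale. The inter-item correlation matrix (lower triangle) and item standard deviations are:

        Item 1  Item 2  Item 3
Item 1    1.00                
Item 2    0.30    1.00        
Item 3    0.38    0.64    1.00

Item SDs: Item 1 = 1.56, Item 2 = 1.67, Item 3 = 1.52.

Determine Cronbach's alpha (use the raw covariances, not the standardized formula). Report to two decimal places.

Cronbach's alpha = 0.70

Σσ²ᵢ = 1.56² + 1.67² + 1.52² = 7.5329
Covariances σ_ij = r_ij · s_i · s_j:
  σ(Item 1,Item 2) = 0.30 × 1.56 × 1.67 = 0.7816
  σ(Item 1,Item 3) = 0.38 × 1.56 × 1.52 = 0.9011
  σ(Item 2,Item 3) = 0.64 × 1.67 × 1.52 = 1.6246
σ²_T = Σσ²ᵢ + 2·Σσ_ij = 7.5329 + 2 × 3.3073 = 14.1475
α = (3/2)·(1 − 7.5329/14.1475) = 0.70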